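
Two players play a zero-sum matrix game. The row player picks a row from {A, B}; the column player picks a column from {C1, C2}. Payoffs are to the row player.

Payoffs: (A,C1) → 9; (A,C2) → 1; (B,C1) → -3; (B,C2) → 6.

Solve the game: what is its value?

Row minima: A → 1, B → -3; maximin = 1.
Column maxima: C1 → 9, C2 → 6; minimax = 6.
1 ≠ 6, so there is no saddle point; optimal play is mixed.
Let the row player play A with probability p. Expected payoff against C1: 9p + (-3)(1−p) = 12p − 3; against C2: 1p + 6(1−p) = −5p + 6.
Setting these equal: 12p − 3 = −5p + 6 ⇒ 17p = 9 ⇒ p = 9/17, and the value is (12)·(9/17) − 3 = 57/17.
For the column player: with q = P(C1), equating A's and B's payoffs gives 8q + 1 = −9q + 6 ⇒ q = 5/17.

57/17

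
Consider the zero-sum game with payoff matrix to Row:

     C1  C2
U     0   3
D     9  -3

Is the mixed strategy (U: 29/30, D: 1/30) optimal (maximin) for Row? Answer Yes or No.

No

Against C1 this mix gives (29/30)·0 + (1/30)·9 = 3/10.
Against C2 this mix gives (29/30)·3 + (1/30)·(-3) = 14/5.
Column will play C1, holding Row to 3/10. Shifting weight toward the row that does better against C1 would raise this floor (the equalizing mix achieves 9/5 against both C1 and C2), so the proposed strategy is not optimal.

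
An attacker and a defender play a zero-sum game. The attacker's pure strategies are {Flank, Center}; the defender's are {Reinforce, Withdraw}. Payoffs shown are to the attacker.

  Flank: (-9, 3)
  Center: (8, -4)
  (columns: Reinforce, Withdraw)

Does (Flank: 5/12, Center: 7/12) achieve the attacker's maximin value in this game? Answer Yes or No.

No

Against Reinforce this mix gives (5/12)·(-9) + (7/12)·8 = 11/12.
Against Withdraw this mix gives (5/12)·3 + (7/12)·(-4) = -13/12.
The defender will play Withdraw, holding the attacker to -13/12. Shifting weight toward the row that does better against Withdraw would raise this floor (the equalizing mix achieves -1/2 against both Withdraw and Reinforce), so the proposed strategy is not optimal.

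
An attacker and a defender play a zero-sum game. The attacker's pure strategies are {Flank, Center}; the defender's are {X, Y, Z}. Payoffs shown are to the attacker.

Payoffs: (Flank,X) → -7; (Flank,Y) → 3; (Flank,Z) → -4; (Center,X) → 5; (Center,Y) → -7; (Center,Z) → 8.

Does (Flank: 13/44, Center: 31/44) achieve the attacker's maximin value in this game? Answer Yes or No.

No

Against X this mix gives (13/44)·(-7) + (31/44)·5 = 16/11.
Against Y this mix gives (13/44)·3 + (31/44)·(-7) = -89/22.
Against Z this mix gives (13/44)·(-4) + (31/44)·8 = 49/11.
The defender will play Y, holding the attacker to -89/22. Shifting weight toward the row that does better against Y would raise this floor (the equalizing mix achieves -17/11 against both Y and X), so the proposed strategy is not optimal.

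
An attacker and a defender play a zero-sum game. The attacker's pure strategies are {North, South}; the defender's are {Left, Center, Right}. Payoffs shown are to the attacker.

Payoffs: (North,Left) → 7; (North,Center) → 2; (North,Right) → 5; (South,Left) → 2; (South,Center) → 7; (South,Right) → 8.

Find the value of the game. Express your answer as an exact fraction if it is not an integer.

Row minima: North → 2, South → 2; maximin = 2.
Column maxima: Left → 7, Center → 7, Right → 8; minimax = 7.
2 ≠ 7, so there is no saddle point; optimal play is mixed.
Right is strictly dominated by Center (it gives the attacker strictly more in every row), so the defender never plays it.
On the remaining 2×2 (North, South vs Left, Center):
Let the attacker play North with probability p. Expected payoff against Left: 7p + 2(1−p) = 5p + 2; against Center: 2p + 7(1−p) = −5p + 7.
Setting these equal: 5p + 2 = −5p + 7 ⇒ 10p = 5 ⇒ p = 1/2, and the value is (5)·(1/2) + 2 = 9/2.
For the defender: with q = P(Left), equating North's and South's payoffs gives 5q + 2 = −5q + 7 ⇒ q = 1/2.

9/2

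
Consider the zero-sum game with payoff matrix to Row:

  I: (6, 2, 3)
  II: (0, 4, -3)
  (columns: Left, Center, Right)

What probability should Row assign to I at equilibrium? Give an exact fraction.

Row minima: I → 2, II → -3; maximin = 2.
Column maxima: Left → 6, Center → 4, Right → 3; minimax = 3.
2 ≠ 3, so there is no saddle point; optimal play is mixed.
Left is strictly dominated by Right (it gives Row strictly more in every row), so Column never plays it.
On the remaining 2×2 (I, II vs Center, Right):
Let Row play I with probability p. Expected payoff against Center: 2p + 4(1−p) = −2p + 4; against Right: 3p + (-3)(1−p) = 6p − 3.
Setting these equal: −2p + 4 = 6p − 3 ⇒ −8p = -7 ⇒ p = 7/8, and the value is (-2)·(7/8) + 4 = 9/4.
For Column: with q = P(Center), equating I's and II's payoffs gives −q + 3 = 7q − 3 ⇒ q = 3/4.

7/8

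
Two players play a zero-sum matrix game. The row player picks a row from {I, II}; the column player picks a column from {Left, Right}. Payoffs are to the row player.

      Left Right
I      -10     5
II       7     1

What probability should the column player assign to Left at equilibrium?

4/21

Row minima: I → -10, II → 1; maximin = 1.
Column maxima: Left → 7, Right → 5; minimax = 5.
1 ≠ 5, so there is no saddle point; optimal play is mixed.
Let the row player play I with probability p. Expected payoff against Left: (-10)p + 7(1−p) = −17p + 7; against Right: 5p + 1(1−p) = 4p + 1.
Setting these equal: −17p + 7 = 4p + 1 ⇒ −21p = -6 ⇒ p = 2/7, and the value is (-17)·(2/7) + 7 = 15/7.
For the column player: with q = P(Left), equating I's and II's payoffs gives −15q + 5 = 6q + 1 ⇒ q = 4/21.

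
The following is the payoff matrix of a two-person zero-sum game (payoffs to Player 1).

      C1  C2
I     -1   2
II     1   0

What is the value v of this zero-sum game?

Row minima: I → -1, II → 0; maximin = 0.
Column maxima: C1 → 1, C2 → 2; minimax = 1.
0 ≠ 1, so there is no saddle point; optimal play is mixed.
Let Player 1 play I with probability p. Expected payoff against C1: (-1)p + 1(1−p) = −2p + 1; against C2: 2p + 0(1−p) = 2p.
Setting these equal: −2p + 1 = 2p ⇒ −4p = -1 ⇒ p = 1/4, and the value is (-2)·(1/4) + 1 = 1/2.
For Player 2: with q = P(C1), equating I's and II's payoffs gives −3q + 2 = q ⇒ q = 1/2.

1/2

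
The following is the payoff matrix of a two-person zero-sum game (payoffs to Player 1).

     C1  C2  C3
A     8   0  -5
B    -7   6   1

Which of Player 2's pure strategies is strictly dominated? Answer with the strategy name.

C3 holds Player 1's payoff strictly below C2 in every row: -5 < 0, 1 < 6.
So C2 is strictly dominated for Player 2.

C2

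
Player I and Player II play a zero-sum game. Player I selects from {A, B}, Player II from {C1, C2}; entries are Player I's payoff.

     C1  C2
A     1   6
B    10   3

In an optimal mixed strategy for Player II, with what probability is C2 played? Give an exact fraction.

Row minima: A → 1, B → 3; maximin = 3.
Column maxima: C1 → 10, C2 → 6; minimax = 6.
3 ≠ 6, so there is no saddle point; optimal play is mixed.
Let Player I play A with probability p. Expected payoff against C1: 1p + 10(1−p) = −9p + 10; against C2: 6p + 3(1−p) = 3p + 3.
Setting these equal: −9p + 10 = 3p + 3 ⇒ −12p = -7 ⇒ p = 7/12, and the value is (-9)·(7/12) + 10 = 19/4.
For Player II: with q = P(C1), equating A's and B's payoffs gives −5q + 6 = 7q + 3 ⇒ q = 1/4.

3/4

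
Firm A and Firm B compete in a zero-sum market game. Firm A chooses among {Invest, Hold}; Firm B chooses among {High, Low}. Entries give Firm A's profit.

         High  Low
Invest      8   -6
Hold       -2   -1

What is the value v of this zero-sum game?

-4/3

Row minima: Invest → -6, Hold → -2; maximin = -2.
Column maxima: High → 8, Low → -1; minimax = -1.
-2 ≠ -1, so there is no saddle point; optimal play is mixed.
Let Firm A play Invest with probability p. Expected payoff against High: 8p + (-2)(1−p) = 10p − 2; against Low: (-6)p + (-1)(1−p) = −5p − 1.
Setting these equal: 10p − 2 = −5p − 1 ⇒ 15p = 1 ⇒ p = 1/15, and the value is (10)·(1/15) − 2 = -4/3.
For Firm B: with q = P(High), equating Invest's and Hold's payoffs gives 14q − 6 = −q − 1 ⇒ q = 1/3.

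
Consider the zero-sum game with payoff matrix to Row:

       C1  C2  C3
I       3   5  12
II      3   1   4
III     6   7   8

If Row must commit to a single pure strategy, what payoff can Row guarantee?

Row minima: I → 3, II → 1, III → 6.
The best of these is 6.

6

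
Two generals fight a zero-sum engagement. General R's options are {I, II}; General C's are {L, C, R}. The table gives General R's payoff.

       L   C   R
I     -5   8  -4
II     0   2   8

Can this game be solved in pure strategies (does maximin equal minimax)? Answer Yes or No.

Row minima: I → -5, II → 0; maximin = 0.
Column maxima: L → 0, C → 8, R → 8; minimax = 0.
maximin = minimax = 0, so a saddle point exists.

Yes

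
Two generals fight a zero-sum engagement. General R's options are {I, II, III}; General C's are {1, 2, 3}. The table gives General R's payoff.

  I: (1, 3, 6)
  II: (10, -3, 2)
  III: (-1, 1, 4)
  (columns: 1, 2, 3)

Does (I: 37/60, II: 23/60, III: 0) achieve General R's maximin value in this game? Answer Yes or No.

Against 1 this mix gives (37/60)·1 + (23/60)·10 = 89/20.
Against 2 this mix gives (37/60)·3 + (23/60)·(-3) = 7/10.
Against 3 this mix gives (37/60)·6 + (23/60)·2 = 67/15.
General C will play 2, holding General R to 7/10. Shifting weight toward the row that does better against 2 would raise this floor (the equalizing mix achieves 11/5 against both 2 and 1), so the proposed strategy is not optimal.

No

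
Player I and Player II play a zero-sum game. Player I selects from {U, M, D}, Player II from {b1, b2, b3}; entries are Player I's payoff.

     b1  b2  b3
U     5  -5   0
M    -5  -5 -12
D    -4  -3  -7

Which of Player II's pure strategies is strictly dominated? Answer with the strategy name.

b3 holds Player I's payoff strictly below b1 in every row: 0 < 5, -12 < -5, -7 < -4.
So b1 is strictly dominated for Player II.

b1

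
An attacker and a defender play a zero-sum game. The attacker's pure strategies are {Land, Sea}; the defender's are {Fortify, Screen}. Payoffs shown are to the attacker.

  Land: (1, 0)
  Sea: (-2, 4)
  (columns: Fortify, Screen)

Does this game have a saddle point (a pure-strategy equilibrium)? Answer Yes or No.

No

Row minima: Land → 0, Sea → -2; maximin = 0.
Column maxima: Fortify → 1, Screen → 4; minimax = 1.
0 ≠ 1, so no pure-strategy equilibrium exists.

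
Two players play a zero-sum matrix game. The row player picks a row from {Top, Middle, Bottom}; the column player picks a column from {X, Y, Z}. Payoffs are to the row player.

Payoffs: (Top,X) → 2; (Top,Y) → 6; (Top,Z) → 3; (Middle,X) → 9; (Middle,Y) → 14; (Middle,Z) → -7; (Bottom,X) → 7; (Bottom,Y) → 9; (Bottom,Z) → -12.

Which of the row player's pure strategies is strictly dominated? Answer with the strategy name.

Bottom

Middle gives a strictly higher payoff than Bottom against every column: 9 > 7, 14 > 9, -7 > -12.
So Bottom is strictly dominated and the row player never plays it.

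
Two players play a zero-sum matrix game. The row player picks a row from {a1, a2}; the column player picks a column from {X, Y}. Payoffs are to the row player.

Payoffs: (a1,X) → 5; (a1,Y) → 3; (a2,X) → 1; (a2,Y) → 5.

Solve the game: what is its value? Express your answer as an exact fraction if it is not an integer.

Row minima: a1 → 3, a2 → 1; maximin = 3.
Column maxima: X → 5, Y → 5; minimax = 5.
3 ≠ 5, so there is no saddle point; optimal play is mixed.
Let the row player play a1 with probability p. Expected payoff against X: 5p + 1(1−p) = 4p + 1; against Y: 3p + 5(1−p) = −2p + 5.
Setting these equal: 4p + 1 = −2p + 5 ⇒ 6p = 4 ⇒ p = 2/3, and the value is (4)·(2/3) + 1 = 11/3.
For the column player: with q = P(X), equating a1's and a2's payoffs gives 2q + 3 = −4q + 5 ⇒ q = 1/3.

11/3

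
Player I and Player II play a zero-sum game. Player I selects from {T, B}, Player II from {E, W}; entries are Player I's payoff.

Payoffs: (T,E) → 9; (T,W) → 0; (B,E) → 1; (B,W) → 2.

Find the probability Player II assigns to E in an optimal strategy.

Row minima: T → 0, B → 1; maximin = 1.
Column maxima: E → 9, W → 2; minimax = 2.
1 ≠ 2, so there is no saddle point; optimal play is mixed.
Let Player I play T with probability p. Expected payoff against E: 9p + 1(1−p) = 8p + 1; against W: 0p + 2(1−p) = −2p + 2.
Setting these equal: 8p + 1 = −2p + 2 ⇒ 10p = 1 ⇒ p = 1/10, and the value is (8)·(1/10) + 1 = 9/5.
For Player II: with q = P(E), equating T's and B's payoffs gives 9q = −q + 2 ⇒ q = 1/5.

1/5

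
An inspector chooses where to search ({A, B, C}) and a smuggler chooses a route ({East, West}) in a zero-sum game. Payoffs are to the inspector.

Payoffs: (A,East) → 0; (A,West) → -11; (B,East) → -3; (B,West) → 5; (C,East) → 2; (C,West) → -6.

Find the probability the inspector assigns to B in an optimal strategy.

1/2

Row minima: A → -11, B → -3, C → -6; maximin = -3.
Column maxima: East → 2, West → 5; minimax = 2.
-3 ≠ 2, so there is no saddle point; optimal play is mixed.
A is strictly dominated by C, so the inspector never plays it.
On the remaining 2×2 (B, C vs East, West):
Let the inspector play B with probability p. Expected payoff against East: (-3)p + 2(1−p) = −5p + 2; against West: 5p + (-6)(1−p) = 11p − 6.
Setting these equal: −5p + 2 = 11p − 6 ⇒ −16p = -8 ⇒ p = 1/2, and the value is (-5)·(1/2) + 2 = -1/2.
For the smuggler: with q = P(East), equating B's and C's payoffs gives −8q + 5 = 8q − 6 ⇒ q = 11/16.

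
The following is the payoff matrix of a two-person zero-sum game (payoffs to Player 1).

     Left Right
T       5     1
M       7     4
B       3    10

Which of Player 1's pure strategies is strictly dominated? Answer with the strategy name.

M gives a strictly higher payoff than T against every column: 7 > 5, 4 > 1.
So T is strictly dominated and Player 1 never plays it.

T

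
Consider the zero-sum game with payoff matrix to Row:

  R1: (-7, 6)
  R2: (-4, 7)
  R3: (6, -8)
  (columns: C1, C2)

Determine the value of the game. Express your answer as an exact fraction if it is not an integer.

2/5

Row minima: R1 → -7, R2 → -4, R3 → -8; maximin = -4.
Column maxima: C1 → 6, C2 → 7; minimax = 6.
-4 ≠ 6, so there is no saddle point; optimal play is mixed.
R1 is strictly dominated by R2, so Row never plays it.
On the remaining 2×2 (R2, R3 vs C1, C2):
Let Row play R2 with probability p. Expected payoff against C1: (-4)p + 6(1−p) = −10p + 6; against C2: 7p + (-8)(1−p) = 15p − 8.
Setting these equal: −10p + 6 = 15p − 8 ⇒ −25p = -14 ⇒ p = 14/25, and the value is (-10)·(14/25) + 6 = 2/5.
For Column: with q = P(C1), equating R2's and R3's payoffs gives −11q + 7 = 14q − 8 ⇒ q = 3/5.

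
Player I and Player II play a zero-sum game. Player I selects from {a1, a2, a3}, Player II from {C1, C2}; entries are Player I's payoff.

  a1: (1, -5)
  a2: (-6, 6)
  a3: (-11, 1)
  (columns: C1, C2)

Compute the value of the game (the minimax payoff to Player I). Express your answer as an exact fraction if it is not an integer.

-4/3

Row minima: a1 → -5, a2 → -6, a3 → -11; maximin = -5.
Column maxima: C1 → 1, C2 → 6; minimax = 1.
-5 ≠ 1, so there is no saddle point; optimal play is mixed.
a3 is strictly dominated by a2, so Player I never plays it.
On the remaining 2×2 (a1, a2 vs C1, C2):
Let Player I play a1 with probability p. Expected payoff against C1: 1p + (-6)(1−p) = 7p − 6; against C2: (-5)p + 6(1−p) = −11p + 6.
Setting these equal: 7p − 6 = −11p + 6 ⇒ 18p = 12 ⇒ p = 2/3, and the value is (7)·(2/3) − 6 = -4/3.
For Player II: with q = P(C1), equating a1's and a2's payoffs gives 6q − 5 = −12q + 6 ⇒ q = 11/18.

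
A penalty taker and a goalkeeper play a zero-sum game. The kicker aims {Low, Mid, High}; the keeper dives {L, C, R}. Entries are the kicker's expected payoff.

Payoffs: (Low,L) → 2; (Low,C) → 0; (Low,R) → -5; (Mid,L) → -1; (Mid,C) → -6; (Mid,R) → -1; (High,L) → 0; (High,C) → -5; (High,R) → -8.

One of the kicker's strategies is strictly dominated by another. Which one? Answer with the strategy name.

Low gives a strictly higher payoff than High against every column: 2 > 0, 0 > -5, -5 > -8.
So High is strictly dominated and the kicker never plays it.

High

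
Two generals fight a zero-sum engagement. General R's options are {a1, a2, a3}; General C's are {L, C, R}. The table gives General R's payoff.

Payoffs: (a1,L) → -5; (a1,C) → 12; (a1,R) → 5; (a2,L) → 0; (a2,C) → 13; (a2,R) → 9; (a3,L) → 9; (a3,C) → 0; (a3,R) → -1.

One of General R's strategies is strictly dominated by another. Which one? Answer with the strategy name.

a1

a2 gives a strictly higher payoff than a1 against every column: 0 > -5, 13 > 12, 9 > 5.
So a1 is strictly dominated and General R never plays it.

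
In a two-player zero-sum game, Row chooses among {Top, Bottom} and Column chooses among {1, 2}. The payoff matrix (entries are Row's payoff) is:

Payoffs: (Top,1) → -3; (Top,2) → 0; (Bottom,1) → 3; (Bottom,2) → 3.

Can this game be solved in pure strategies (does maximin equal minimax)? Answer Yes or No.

Yes

Row minima: Top → -3, Bottom → 3; maximin = 3.
Column maxima: 1 → 3, 2 → 3; minimax = 3.
maximin = minimax = 3, so a saddle point exists.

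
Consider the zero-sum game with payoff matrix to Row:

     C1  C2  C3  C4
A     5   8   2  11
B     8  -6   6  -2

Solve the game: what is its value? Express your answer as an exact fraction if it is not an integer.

Row minima: A → 2, B → -6; maximin = 2.
Column maxima: C1 → 8, C2 → 8, C3 → 6, C4 → 11; minimax = 6.
2 ≠ 6, so there is no saddle point; optimal play is mixed.
C1 is strictly dominated by C3 (it gives Row strictly more in every row), so Column never plays it.
C4 is strictly dominated by C2 (it gives Row strictly more in every row), so Column never plays it.
On the remaining 2×2 (A, B vs C2, C3):
Let Row play A with probability p. Expected payoff against C2: 8p + (-6)(1−p) = 14p − 6; against C3: 2p + 6(1−p) = −4p + 6.
Setting these equal: 14p − 6 = −4p + 6 ⇒ 18p = 12 ⇒ p = 2/3, and the value is (14)·(2/3) − 6 = 10/3.
For Column: with q = P(C2), equating A's and B's payoffs gives 6q + 2 = −12q + 6 ⇒ q = 2/9.

10/3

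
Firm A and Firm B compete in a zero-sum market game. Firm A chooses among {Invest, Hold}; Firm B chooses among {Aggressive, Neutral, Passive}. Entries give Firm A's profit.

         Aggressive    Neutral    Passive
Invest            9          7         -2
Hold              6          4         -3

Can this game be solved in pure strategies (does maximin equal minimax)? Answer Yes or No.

Yes

Row minima: Invest → -2, Hold → -3; maximin = -2.
Column maxima: Aggressive → 9, Neutral → 7, Passive → -2; minimax = -2.
maximin = minimax = -2, so a saddle point exists.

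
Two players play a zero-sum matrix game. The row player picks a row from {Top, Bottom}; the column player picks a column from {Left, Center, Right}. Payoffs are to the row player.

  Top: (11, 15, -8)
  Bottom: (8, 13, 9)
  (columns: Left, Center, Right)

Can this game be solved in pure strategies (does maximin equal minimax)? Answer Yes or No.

Row minima: Top → -8, Bottom → 8; maximin = 8.
Column maxima: Left → 11, Center → 15, Right → 9; minimax = 9.
8 ≠ 9, so no pure-strategy equilibrium exists.

No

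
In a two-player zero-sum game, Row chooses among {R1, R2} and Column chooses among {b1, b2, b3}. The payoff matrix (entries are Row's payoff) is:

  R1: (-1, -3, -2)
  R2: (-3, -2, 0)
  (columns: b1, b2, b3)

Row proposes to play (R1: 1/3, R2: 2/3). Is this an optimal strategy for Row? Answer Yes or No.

Against b1 this mix gives (1/3)·(-1) + (2/3)·(-3) = -7/3.
Against b2 this mix gives (1/3)·(-3) + (2/3)·(-2) = -7/3.
Against b3 this mix gives (1/3)·(-2) + (2/3)·0 = -2/3.
All of Column's active replies (b1, b2) yield -7/3, and no column does worse for Row. The mix makes Column indifferent and guarantees -7/3, so it is optimal.

Yes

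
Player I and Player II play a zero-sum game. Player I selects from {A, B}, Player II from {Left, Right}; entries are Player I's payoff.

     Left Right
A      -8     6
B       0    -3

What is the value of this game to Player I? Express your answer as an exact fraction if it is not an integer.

Row minima: A → -8, B → -3; maximin = -3.
Column maxima: Left → 0, Right → 6; minimax = 0.
-3 ≠ 0, so there is no saddle point; optimal play is mixed.
Let Player I play A with probability p. Expected payoff against Left: (-8)p + 0(1−p) = −8p; against Right: 6p + (-3)(1−p) = 9p − 3.
Setting these equal: −8p = 9p − 3 ⇒ −17p = -3 ⇒ p = 3/17, and the value is (-8)·(3/17) = -24/17.
For Player II: with q = P(Left), equating A's and B's payoffs gives −14q + 6 = 3q − 3 ⇒ q = 9/17.

-24/17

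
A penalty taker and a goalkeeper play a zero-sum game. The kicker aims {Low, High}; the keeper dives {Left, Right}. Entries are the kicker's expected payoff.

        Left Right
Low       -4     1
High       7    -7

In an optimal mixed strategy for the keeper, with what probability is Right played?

Row minima: Low → -4, High → -7; maximin = -4.
Column maxima: Left → 7, Right → 1; minimax = 1.
-4 ≠ 1, so there is no saddle point; optimal play is mixed.
Let the kicker play Low with probability p. Expected payoff against Left: (-4)p + 7(1−p) = −11p + 7; against Right: 1p + (-7)(1−p) = 8p − 7.
Setting these equal: −11p + 7 = 8p − 7 ⇒ −19p = -14 ⇒ p = 14/19, and the value is (-11)·(14/19) + 7 = -21/19.
For the keeper: with q = P(Left), equating Low's and High's payoffs gives −5q + 1 = 14q − 7 ⇒ q = 8/19.

11/19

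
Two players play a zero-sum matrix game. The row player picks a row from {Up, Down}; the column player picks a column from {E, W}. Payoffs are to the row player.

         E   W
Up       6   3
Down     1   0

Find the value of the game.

3

Row minima: Up → 3, Down → 0; maximin = 3.
Column maxima: E → 6, W → 3; minimax = 3.
Since maximin = minimax = 3, there is a saddle point and the value is 3.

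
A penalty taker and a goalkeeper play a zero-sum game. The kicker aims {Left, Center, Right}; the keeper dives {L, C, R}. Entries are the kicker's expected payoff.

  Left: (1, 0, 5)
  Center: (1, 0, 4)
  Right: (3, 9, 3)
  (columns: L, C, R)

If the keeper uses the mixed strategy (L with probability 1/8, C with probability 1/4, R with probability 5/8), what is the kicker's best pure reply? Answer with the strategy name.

Expected payoff of Left: (1/8)·1 + (1/4)·0 + (5/8)·5 = 13/4.
Expected payoff of Center: (1/8)·1 + (1/4)·0 + (5/8)·4 = 21/8.
Expected payoff of Right: (1/8)·3 + (1/4)·9 + (5/8)·3 = 9/2.
The largest is 9/2, so the kicker's best response is Right.

Right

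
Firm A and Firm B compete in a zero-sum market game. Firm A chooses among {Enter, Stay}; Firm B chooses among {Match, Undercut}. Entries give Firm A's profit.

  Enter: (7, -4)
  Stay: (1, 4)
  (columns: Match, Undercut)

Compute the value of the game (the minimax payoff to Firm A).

16/7

Row minima: Enter → -4, Stay → 1; maximin = 1.
Column maxima: Match → 7, Undercut → 4; minimax = 4.
1 ≠ 4, so there is no saddle point; optimal play is mixed.
Let Firm A play Enter with probability p. Expected payoff against Match: 7p + 1(1−p) = 6p + 1; against Undercut: (-4)p + 4(1−p) = −8p + 4.
Setting these equal: 6p + 1 = −8p + 4 ⇒ 14p = 3 ⇒ p = 3/14, and the value is (6)·(3/14) + 1 = 16/7.
For Firm B: with q = P(Match), equating Enter's and Stay's payoffs gives 11q − 4 = −3q + 4 ⇒ q = 4/7.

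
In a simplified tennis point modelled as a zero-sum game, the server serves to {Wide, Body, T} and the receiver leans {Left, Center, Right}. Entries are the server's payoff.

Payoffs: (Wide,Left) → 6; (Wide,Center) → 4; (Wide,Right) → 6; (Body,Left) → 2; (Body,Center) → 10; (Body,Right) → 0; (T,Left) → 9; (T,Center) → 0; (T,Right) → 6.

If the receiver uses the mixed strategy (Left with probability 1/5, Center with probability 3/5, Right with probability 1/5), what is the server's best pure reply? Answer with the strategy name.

Body

Expected payoff of Wide: (1/5)·6 + (3/5)·4 + (1/5)·6 = 24/5.
Expected payoff of Body: (1/5)·2 + (3/5)·10 + (1/5)·0 = 32/5.
Expected payoff of T: (1/5)·9 + (3/5)·0 + (1/5)·6 = 3.
The largest is 32/5, so the server's best response is Body.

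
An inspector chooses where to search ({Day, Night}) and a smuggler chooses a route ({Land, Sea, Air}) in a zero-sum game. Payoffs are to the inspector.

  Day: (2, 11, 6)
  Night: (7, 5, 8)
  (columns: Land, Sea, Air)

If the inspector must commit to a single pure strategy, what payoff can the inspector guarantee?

5

Row minima: Day → 2, Night → 5.
The best of these is 5.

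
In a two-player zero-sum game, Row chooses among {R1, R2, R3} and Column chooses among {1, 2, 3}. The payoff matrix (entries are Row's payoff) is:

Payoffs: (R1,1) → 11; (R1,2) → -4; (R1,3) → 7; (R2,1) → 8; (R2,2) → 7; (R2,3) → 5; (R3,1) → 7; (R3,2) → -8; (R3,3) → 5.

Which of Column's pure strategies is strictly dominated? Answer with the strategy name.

2 holds Row's payoff strictly below 1 in every row: -4 < 11, 7 < 8, -8 < 7.
So 1 is strictly dominated for Column.

1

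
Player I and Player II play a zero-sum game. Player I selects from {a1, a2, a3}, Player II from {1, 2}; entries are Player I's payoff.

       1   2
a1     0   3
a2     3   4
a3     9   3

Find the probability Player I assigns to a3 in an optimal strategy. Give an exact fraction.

1/7

Row minima: a1 → 0, a2 → 3, a3 → 3; maximin = 3.
Column maxima: 1 → 9, 2 → 4; minimax = 4.
3 ≠ 4, so there is no saddle point; optimal play is mixed.
a1 is strictly dominated by a2, so Player I never plays it.
On the remaining 2×2 (a2, a3 vs 1, 2):
Let Player I play a2 with probability p. Expected payoff against 1: 3p + 9(1−p) = −6p + 9; against 2: 4p + 3(1−p) = p + 3.
Setting these equal: −6p + 9 = p + 3 ⇒ −7p = -6 ⇒ p = 6/7, and the value is (-6)·(6/7) + 9 = 27/7.
For Player II: with q = P(1), equating a2's and a3's payoffs gives −q + 4 = 6q + 3 ⇒ q = 1/7.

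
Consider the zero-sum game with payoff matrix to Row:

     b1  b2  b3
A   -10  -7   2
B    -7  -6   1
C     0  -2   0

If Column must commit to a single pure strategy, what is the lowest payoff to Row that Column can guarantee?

-2

Column maxima: b1 → 0, b2 → -2, b3 → 2.
The smallest of these is -2.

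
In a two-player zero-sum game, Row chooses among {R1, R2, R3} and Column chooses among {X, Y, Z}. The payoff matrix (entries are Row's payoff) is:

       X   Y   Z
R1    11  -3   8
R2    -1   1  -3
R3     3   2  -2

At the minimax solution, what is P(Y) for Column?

2/3

Row minima: R1 → -3, R2 → -3, R3 → -2; maximin = -2.
Column maxima: X → 11, Y → 2, Z → 8; minimax = 2.
-2 ≠ 2, so there is no saddle point; optimal play is mixed.
R2 is strictly dominated by R3, so Row never plays it.
With R2 eliminated, X is strictly dominated by Y (it gives Row strictly more in every remaining row), so Column never plays it.
On the remaining 2×2 (R1, R3 vs Y, Z):
Let Row play R1 with probability p. Expected payoff against Y: (-3)p + 2(1−p) = −5p + 2; against Z: 8p + (-2)(1−p) = 10p − 2.
Setting these equal: −5p + 2 = 10p − 2 ⇒ −15p = -4 ⇒ p = 4/15, and the value is (-5)·(4/15) + 2 = 2/3.
For Column: with q = P(Y), equating R1's and R3's payoffs gives −11q + 8 = 4q − 2 ⇒ q = 2/3.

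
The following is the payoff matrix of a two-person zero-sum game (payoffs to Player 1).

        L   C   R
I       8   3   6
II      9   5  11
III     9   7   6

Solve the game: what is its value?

Row minima: I → 3, II → 5, III → 6; maximin = 6.
Column maxima: L → 9, C → 7, R → 11; minimax = 7.
6 ≠ 7, so there is no saddle point; optimal play is mixed.
I is strictly dominated by II, so Player 1 never plays it.
L is strictly dominated by C (it gives Player 1 strictly more in every row), so Player 2 never plays it.
On the remaining 2×2 (II, III vs C, R):
Let Player 1 play II with probability p. Expected payoff against C: 5p + 7(1−p) = −2p + 7; against R: 11p + 6(1−p) = 5p + 6.
Setting these equal: −2p + 7 = 5p + 6 ⇒ −7p = -1 ⇒ p = 1/7, and the value is (-2)·(1/7) + 7 = 47/7.
For Player 2: with q = P(C), equating II's and III's payoffs gives −6q + 11 = q + 6 ⇒ q = 5/7.

47/7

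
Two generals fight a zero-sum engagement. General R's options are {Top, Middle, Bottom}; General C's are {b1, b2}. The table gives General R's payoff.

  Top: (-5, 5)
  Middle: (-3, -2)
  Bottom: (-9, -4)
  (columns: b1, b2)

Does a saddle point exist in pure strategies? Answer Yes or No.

Row minima: Top → -5, Middle → -3, Bottom → -9; maximin = -3.
Column maxima: b1 → -3, b2 → 5; minimax = -3.
maximin = minimax = -3, so a saddle point exists.

Yes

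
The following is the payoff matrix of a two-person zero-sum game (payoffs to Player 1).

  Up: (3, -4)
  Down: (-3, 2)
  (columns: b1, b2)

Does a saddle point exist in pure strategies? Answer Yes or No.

No

Row minima: Up → -4, Down → -3; maximin = -3.
Column maxima: b1 → 3, b2 → 2; minimax = 2.
-3 ≠ 2, so no pure-strategy equilibrium exists.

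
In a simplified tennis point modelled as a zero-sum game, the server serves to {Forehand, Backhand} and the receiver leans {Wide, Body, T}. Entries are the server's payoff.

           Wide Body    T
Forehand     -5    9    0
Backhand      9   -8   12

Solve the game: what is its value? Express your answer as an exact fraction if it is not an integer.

41/31

Row minima: Forehand → -5, Backhand → -8; maximin = -5.
Column maxima: Wide → 9, Body → 9, T → 12; minimax = 9.
-5 ≠ 9, so there is no saddle point; optimal play is mixed.
T is strictly dominated by Wide (it gives the server strictly more in every row), so the receiver never plays it.
On the remaining 2×2 (Forehand, Backhand vs Wide, Body):
Let the server play Forehand with probability p. Expected payoff against Wide: (-5)p + 9(1−p) = −14p + 9; against Body: 9p + (-8)(1−p) = 17p − 8.
Setting these equal: −14p + 9 = 17p − 8 ⇒ −31p = -17 ⇒ p = 17/31, and the value is (-14)·(17/31) + 9 = 41/31.
For the receiver: with q = P(Wide), equating Forehand's and Backhand's payoffs gives −14q + 9 = 17q − 8 ⇒ q = 17/31.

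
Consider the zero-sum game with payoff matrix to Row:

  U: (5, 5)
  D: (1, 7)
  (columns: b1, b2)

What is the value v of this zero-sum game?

5

Row minima: U → 5, D → 1; maximin = 5.
Column maxima: b1 → 5, b2 → 7; minimax = 5.
Since maximin = minimax = 5, there is a saddle point and the value is 5.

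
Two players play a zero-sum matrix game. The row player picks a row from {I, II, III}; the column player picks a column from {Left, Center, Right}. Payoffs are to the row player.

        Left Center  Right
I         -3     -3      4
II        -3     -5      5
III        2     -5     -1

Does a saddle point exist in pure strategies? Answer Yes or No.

Row minima: I → -3, II → -5, III → -5; maximin = -3.
Column maxima: Left → 2, Center → -3, Right → 5; minimax = -3.
maximin = minimax = -3, so a saddle point exists.

Yes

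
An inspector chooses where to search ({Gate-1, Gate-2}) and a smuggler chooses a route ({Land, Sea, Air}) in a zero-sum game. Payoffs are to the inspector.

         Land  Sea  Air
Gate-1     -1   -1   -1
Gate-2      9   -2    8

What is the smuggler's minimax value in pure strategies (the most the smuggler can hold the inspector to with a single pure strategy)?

-1

Column maxima: Land → 9, Sea → -1, Air → 8.
The smallest of these is -1.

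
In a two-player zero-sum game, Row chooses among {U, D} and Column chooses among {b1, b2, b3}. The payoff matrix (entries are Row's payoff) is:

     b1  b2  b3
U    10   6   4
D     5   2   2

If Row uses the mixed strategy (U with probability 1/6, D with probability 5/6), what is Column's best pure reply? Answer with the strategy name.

If Column plays b1, Row's expected payoff is (1/6)·10 + (5/6)·5 = 35/6.
If Column plays b2, Row's expected payoff is (1/6)·6 + (5/6)·2 = 8/3.
If Column plays b3, Row's expected payoff is (1/6)·4 + (5/6)·2 = 7/3.
Column minimizes Row's payoff; the smallest is 7/3, so the best response is b3.

b3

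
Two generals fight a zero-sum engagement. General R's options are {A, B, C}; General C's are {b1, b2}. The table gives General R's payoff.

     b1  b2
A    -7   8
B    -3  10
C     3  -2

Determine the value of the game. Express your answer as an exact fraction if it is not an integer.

4/3

Row minima: A → -7, B → -3, C → -2; maximin = -2.
Column maxima: b1 → 3, b2 → 10; minimax = 3.
-2 ≠ 3, so there is no saddle point; optimal play is mixed.
A is strictly dominated by B, so General R never plays it.
On the remaining 2×2 (B, C vs b1, b2):
Let General R play B with probability p. Expected payoff against b1: (-3)p + 3(1−p) = −6p + 3; against b2: 10p + (-2)(1−p) = 12p − 2.
Setting these equal: −6p + 3 = 12p − 2 ⇒ −18p = -5 ⇒ p = 5/18, and the value is (-6)·(5/18) + 3 = 4/3.
For General C: with q = P(b1), equating B's and C's payoffs gives −13q + 10 = 5q − 2 ⇒ q = 2/3.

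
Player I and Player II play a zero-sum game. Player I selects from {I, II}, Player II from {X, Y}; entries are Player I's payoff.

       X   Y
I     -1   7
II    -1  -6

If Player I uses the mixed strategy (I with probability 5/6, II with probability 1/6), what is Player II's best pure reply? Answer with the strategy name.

X

If Player II plays X, Player I's expected payoff is (5/6)·(-1) + (1/6)·(-1) = -1.
If Player II plays Y, Player I's expected payoff is (5/6)·7 + (1/6)·(-6) = 29/6.
Player II minimizes Player I's payoff; the smallest is -1, so the best response is X.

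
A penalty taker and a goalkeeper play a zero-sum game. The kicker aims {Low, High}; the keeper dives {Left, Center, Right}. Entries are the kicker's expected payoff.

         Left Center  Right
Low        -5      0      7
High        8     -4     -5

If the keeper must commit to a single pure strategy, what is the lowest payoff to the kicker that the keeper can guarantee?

Column maxima: Left → 8, Center → 0, Right → 7.
The smallest of these is 0.

0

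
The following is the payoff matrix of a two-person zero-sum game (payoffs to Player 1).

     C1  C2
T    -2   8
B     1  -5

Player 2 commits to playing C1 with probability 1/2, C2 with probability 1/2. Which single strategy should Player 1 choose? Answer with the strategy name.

Expected payoff of T: (1/2)·(-2) + (1/2)·8 = 3.
Expected payoff of B: (1/2)·1 + (1/2)·(-5) = -2.
The largest is 3, so Player 1's best response is T.

T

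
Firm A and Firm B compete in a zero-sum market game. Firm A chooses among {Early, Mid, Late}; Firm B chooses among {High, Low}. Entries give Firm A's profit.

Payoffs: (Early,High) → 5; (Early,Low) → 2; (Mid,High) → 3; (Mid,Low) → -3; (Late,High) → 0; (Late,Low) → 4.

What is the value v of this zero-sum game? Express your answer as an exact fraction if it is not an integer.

Row minima: Early → 2, Mid → -3, Late → 0; maximin = 2.
Column maxima: High → 5, Low → 4; minimax = 4.
2 ≠ 4, so there is no saddle point; optimal play is mixed.
Mid is strictly dominated by Early, so Firm A never plays it.
On the remaining 2×2 (Early, Late vs High, Low):
Let Firm A play Early with probability p. Expected payoff against High: 5p + 0(1−p) = 5p; against Low: 2p + 4(1−p) = −2p + 4.
Setting these equal: 5p = −2p + 4 ⇒ 7p = 4 ⇒ p = 4/7, and the value is (5)·(4/7) = 20/7.
For Firm B: with q = P(High), equating Early's and Late's payoffs gives 3q + 2 = −4q + 4 ⇒ q = 2/7.

20/7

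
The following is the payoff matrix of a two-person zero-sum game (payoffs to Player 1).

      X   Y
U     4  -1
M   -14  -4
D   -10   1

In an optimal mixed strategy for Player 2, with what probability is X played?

Row minima: U → -1, M → -14, D → -10; maximin = -1.
Column maxima: X → 4, Y → 1; minimax = 1.
-1 ≠ 1, so there is no saddle point; optimal play is mixed.
M is strictly dominated by U, so Player 1 never plays it.
On the remaining 2×2 (U, D vs X, Y):
Let Player 1 play U with probability p. Expected payoff against X: 4p + (-10)(1−p) = 14p − 10; against Y: (-1)p + 1(1−p) = −2p + 1.
Setting these equal: 14p − 10 = −2p + 1 ⇒ 16p = 11 ⇒ p = 11/16, and the value is (14)·(11/16) − 10 = -3/8.
For Player 2: with q = P(X), equating U's and D's payoffs gives 5q − 1 = −11q + 1 ⇒ q = 1/8.

1/8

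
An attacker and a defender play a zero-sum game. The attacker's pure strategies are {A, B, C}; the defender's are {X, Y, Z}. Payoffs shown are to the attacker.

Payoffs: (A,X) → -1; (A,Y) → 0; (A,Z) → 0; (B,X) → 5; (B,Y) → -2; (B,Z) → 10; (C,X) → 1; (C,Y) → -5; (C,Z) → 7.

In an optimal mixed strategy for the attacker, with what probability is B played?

1/8

Row minima: A → -1, B → -2, C → -5; maximin = -1.
Column maxima: X → 5, Y → 0, Z → 10; minimax = 0.
-1 ≠ 0, so there is no saddle point; optimal play is mixed.
C is strictly dominated by B, so the attacker never plays it.
Z is strictly dominated by X (it gives the attacker strictly more in every row), so the defender never plays it.
On the remaining 2×2 (A, B vs X, Y):
Let the attacker play A with probability p. Expected payoff against X: (-1)p + 5(1−p) = −6p + 5; against Y: 0p + (-2)(1−p) = 2p − 2.
Setting these equal: −6p + 5 = 2p − 2 ⇒ −8p = -7 ⇒ p = 7/8, and the value is (-6)·(7/8) + 5 = -1/4.
For the defender: with q = P(X), equating A's and B's payoffs gives −q = 7q − 2 ⇒ q = 1/4.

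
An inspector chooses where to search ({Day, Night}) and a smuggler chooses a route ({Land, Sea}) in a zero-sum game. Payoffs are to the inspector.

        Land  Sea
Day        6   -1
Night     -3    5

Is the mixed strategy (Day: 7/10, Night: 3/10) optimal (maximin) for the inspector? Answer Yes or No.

Against Land this mix gives (7/10)·6 + (3/10)·(-3) = 33/10.
Against Sea this mix gives (7/10)·(-1) + (3/10)·5 = 4/5.
The smuggler will play Sea, holding the inspector to 4/5. Shifting weight toward the row that does better against Sea would raise this floor (the equalizing mix achieves 9/5 against both Sea and Land), so the proposed strategy is not optimal.

No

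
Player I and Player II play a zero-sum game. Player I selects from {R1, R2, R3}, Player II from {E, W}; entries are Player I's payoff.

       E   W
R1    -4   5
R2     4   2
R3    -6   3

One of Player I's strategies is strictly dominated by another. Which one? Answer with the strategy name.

R1 gives a strictly higher payoff than R3 against every column: -4 > -6, 5 > 3.
So R3 is strictly dominated and Player I never plays it.

R3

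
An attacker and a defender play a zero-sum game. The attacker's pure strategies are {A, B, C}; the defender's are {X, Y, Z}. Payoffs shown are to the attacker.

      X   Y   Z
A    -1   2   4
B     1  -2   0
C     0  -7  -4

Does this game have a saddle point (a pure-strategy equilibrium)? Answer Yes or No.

No

Row minima: A → -1, B → -2, C → -7; maximin = -1.
Column maxima: X → 1, Y → 2, Z → 4; minimax = 1.
-1 ≠ 1, so no pure-strategy equilibrium exists.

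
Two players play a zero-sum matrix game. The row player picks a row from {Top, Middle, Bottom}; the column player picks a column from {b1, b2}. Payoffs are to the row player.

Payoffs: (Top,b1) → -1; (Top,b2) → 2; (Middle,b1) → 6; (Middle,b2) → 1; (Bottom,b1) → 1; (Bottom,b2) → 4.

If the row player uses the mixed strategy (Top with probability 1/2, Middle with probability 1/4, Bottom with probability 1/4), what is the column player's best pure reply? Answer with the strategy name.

b1

If the column player plays b1, the row player's expected payoff is (1/2)·(-1) + (1/4)·6 + (1/4)·1 = 5/4.
If the column player plays b2, the row player's expected payoff is (1/2)·2 + (1/4)·1 + (1/4)·4 = 9/4.
The column player minimizes the row player's payoff; the smallest is 5/4, so the best response is b1.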